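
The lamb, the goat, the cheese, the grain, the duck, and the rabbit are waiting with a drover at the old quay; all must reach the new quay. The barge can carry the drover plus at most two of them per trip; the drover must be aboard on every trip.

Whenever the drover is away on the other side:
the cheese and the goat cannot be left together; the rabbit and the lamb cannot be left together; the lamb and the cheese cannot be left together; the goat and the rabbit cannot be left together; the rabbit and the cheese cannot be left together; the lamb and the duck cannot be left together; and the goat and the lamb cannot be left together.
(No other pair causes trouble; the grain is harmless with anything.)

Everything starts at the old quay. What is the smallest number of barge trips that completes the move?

Whatever the first load, the items left behind include a forbidden pair without the drover. No opening move is safe, so no plan exists.

impossible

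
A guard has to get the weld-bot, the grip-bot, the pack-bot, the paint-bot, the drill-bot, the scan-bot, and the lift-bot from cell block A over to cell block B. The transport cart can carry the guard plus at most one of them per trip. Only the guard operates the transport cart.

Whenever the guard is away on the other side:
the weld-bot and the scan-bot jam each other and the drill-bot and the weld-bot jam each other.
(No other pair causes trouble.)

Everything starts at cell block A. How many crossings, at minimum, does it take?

15

Counting alone: the guard can take at most 1 across per trip to cell block B, so moving all 7 needs at least 7 loaded trips out, with a return between consecutive ones — at least 13 crossings.
The safety rule pushes this higher. Following every safe sequence of crossings, the most of the 7 that can be at cell block B as the transport cart arrives there on crossing 13 is 6 — never all 7.
So no plan with fewer than 15 crossings exists, and this one achieves 15:
1. Guard goes to cell block B with the weld-bot.  [cell block A: the drill-bot, the grip-bot, the lift-bot, the pack-bot, the paint-bot, the scan-bot | cell block B: the weld-bot]
2. Guard goes back to cell block A alone.  [cell block A: the drill-bot, the grip-bot, the lift-bot, the pack-bot, the paint-bot, the scan-bot | cell block B: the weld-bot]
3. Guard goes to cell block B with the grip-bot.  [cell block A: the drill-bot, the lift-bot, the pack-bot, the paint-bot, the scan-bot | cell block B: the grip-bot, the weld-bot]
4. Guard goes back to cell block A alone.  [cell block A: the drill-bot, the lift-bot, the pack-bot, the paint-bot, the scan-bot | cell block B: the grip-bot, the weld-bot]
5. Guard goes to cell block B with the pack-bot.  [cell block A: the drill-bot, the lift-bot, the paint-bot, the scan-bot | cell block B: the grip-bot, the pack-bot, the weld-bot]
6. Guard goes back to cell block A alone.  [cell block A: the drill-bot, the lift-bot, the paint-bot, the scan-bot | cell block B: the grip-bot, the pack-bot, the weld-bot]
7. Guard goes to cell block B with the paint-bot.  [cell block A: the drill-bot, the lift-bot, the scan-bot | cell block B: the grip-bot, the pack-bot, the paint-bot, the weld-bot]
8. Guard goes back to cell block A alone.  [cell block A: the drill-bot, the lift-bot, the scan-bot | cell block B: the grip-bot, the pack-bot, the paint-bot, the weld-bot]
9. Guard goes to cell block B with the drill-bot.  [cell block A: the lift-bot, the scan-bot | cell block B: the drill-bot, the grip-bot, the pack-bot, the paint-bot, the weld-bot]
10. Guard goes back to cell block A with the weld-bot.  [cell block A: the lift-bot, the scan-bot, the weld-bot | cell block B: the drill-bot, the grip-bot, the pack-bot, the paint-bot]
11. Guard goes to cell block B with the scan-bot.  [cell block A: the lift-bot, the weld-bot | cell block B: the drill-bot, the grip-bot, the pack-bot, the paint-bot, the scan-bot]
12. Guard goes back to cell block A alone.  [cell block A: the lift-bot, the weld-bot | cell block B: the drill-bot, the grip-bot, the pack-bot, the paint-bot, the scan-bot]
13. Guard goes to cell block B with the lift-bot.  [cell block A: the weld-bot | cell block B: the drill-bot, the grip-bot, the lift-bot, the pack-bot, the paint-bot, the scan-bot]
14. Guard goes back to cell block A alone.  [cell block A: the weld-bot | cell block B: the drill-bot, the grip-bot, the lift-bot, the pack-bot, the paint-bot, the scan-bot]
15. Guard goes to cell block B with the weld-bot.  [cell block A: — | cell block B: the drill-bot, the grip-bot, the lift-bot, the pack-bot, the paint-bot, the scan-bot, the weld-bot]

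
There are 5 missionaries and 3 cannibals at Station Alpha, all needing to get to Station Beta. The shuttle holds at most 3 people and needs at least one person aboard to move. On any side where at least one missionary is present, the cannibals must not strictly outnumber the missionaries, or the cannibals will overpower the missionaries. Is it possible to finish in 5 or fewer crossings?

No

Counting alone: each trip to Station Beta takes at most 3 across and each return brings at least 1 back, so after t trips out (and t−1 returns) at most 3t − (t−1) of the 8 are across; that first reaches 8 at t = 4, so at least 7 crossings are needed.
Since 5 < 7, 5 crossings cannot be enough. (The shortest complete plan in fact takes 7:)
1. 2 cannibals → Station Beta.  (Station Alpha: 5M 1C; Station Beta: 0M 2C)
2. 1 cannibal ← Station Alpha.  (Station Alpha: 5M 2C; Station Beta: 0M 1C)
3. 2 missionaries and 1 cannibal → Station Beta.  (Station Alpha: 3M 1C; Station Beta: 2M 2C)
4. 1 cannibal ← Station Alpha.  (Station Alpha: 3M 2C; Station Beta: 2M 1C)
5. 1 missionary and 2 cannibals → Station Beta.  (Station Alpha: 2M 0C; Station Beta: 3M 3C)
6. 1 cannibal ← Station Alpha.  (Station Alpha: 2M 1C; Station Beta: 3M 2C)
7. 2 missionaries and 1 cannibal → Station Beta.  (Station Alpha: 0M 0C; Station Beta: 5M 3C)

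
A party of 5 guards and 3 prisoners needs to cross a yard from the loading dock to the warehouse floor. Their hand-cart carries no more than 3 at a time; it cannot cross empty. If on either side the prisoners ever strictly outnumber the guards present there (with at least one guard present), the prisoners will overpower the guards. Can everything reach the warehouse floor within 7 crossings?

Yes — this plan uses 7 crossings (≤ 7):
1. 2 prisoners → the warehouse floor.  (the loading dock: 5G 1P; the warehouse floor: 0G 2P)
2. 1 prisoner ← the loading dock.  (the loading dock: 5G 2P; the warehouse floor: 0G 1P)
3. 2 guards and 1 prisoner → the warehouse floor.  (the loading dock: 3G 1P; the warehouse floor: 2G 2P)
4. 1 prisoner ← the loading dock.  (the loading dock: 3G 2P; the warehouse floor: 2G 1P)
5. 1 guard and 2 prisoners → the warehouse floor.  (the loading dock: 2G 0P; the warehouse floor: 3G 3P)
6. 1 prisoner ← the loading dock.  (the loading dock: 2G 1P; the warehouse floor: 3G 2P)
7. 2 guards and 1 prisoner → the warehouse floor.  (the loading dock: 0G 0P; the warehouse floor: 5G 3P)

Yes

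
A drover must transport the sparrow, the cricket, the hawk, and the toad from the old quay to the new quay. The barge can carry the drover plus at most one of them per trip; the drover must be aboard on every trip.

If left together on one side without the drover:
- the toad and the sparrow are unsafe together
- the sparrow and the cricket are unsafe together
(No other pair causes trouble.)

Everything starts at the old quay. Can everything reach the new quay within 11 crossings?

Yes — this plan uses 9 crossings (≤ 11):
1. Drover goes to the new quay with the sparrow.
2. Drover goes back to the old quay alone.
3. Drover goes to the new quay with the cricket.
4. Drover goes back to the old quay with the sparrow.
5. Drover goes to the new quay with the toad.
6. Drover goes back to the old quay alone.
7. Drover goes to the new quay with the hawk.
8. Drover goes back to the old quay alone.
9. Drover goes to the new quay with the sparrow.

Yes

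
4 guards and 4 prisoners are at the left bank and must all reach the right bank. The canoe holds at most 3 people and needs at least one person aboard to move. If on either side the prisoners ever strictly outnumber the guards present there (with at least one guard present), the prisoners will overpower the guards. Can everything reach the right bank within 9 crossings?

Yes — this plan uses 9 crossings (≤ 9):
1. 2 prisoners → the right bank.  (the left bank: 4G 2P; the right bank: 0G 2P)
2. 1 prisoner ← the left bank.  (the left bank: 4G 3P; the right bank: 0G 1P)
3. 3 prisoners → the right bank.  (the left bank: 4G 0P; the right bank: 0G 4P)
4. 1 prisoner ← the left bank.  (the left bank: 4G 1P; the right bank: 0G 3P)
5. 3 guards → the right bank.  (the left bank: 1G 1P; the right bank: 3G 3P)
6. 1 guard and 1 prisoner ← the left bank.  (the left bank: 2G 2P; the right bank: 2G 2P)
7. 2 guards → the right bank.  (the left bank: 0G 2P; the right bank: 4G 2P)
8. 1 prisoner ← the left bank.  (the left bank: 0G 3P; the right bank: 4G 1P)
9. 3 prisoners → the right bank.  (the left bank: 0G 0P; the right bank: 4G 4P)

Yes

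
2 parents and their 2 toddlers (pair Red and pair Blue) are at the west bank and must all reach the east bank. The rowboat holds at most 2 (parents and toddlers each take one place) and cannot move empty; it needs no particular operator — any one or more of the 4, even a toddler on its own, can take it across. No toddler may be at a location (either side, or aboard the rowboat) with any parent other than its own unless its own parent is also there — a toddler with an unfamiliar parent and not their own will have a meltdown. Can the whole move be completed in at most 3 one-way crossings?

No

Counting alone: each trip to the east bank takes at most 2 across and each return brings at least 1 back, so after t trips out (and t−1 returns) at most 2t − (t−1) of the 4 are across; that first reaches 4 at t = 3, so at least 5 crossings are needed.
Since 3 < 5, 3 crossings cannot be enough. (The shortest complete plan in fact takes 5:)
1. parent Red and toddler Red cross → the east bank.
2. parent Red crosses ← the west bank.
3. parent Blue and parent Red cross → the east bank.
4. parent Blue crosses ← the west bank.
5. parent Blue and toddler Blue cross → the east bank.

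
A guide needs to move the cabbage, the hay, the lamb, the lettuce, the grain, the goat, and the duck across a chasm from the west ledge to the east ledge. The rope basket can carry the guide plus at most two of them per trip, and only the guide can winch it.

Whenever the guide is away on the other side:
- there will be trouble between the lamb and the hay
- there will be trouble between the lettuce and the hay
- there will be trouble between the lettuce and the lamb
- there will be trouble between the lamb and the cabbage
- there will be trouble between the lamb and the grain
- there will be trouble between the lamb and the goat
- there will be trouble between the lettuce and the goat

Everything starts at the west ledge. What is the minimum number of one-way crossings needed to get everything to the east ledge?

Counting alone: the guide can take at most 2 across per trip to the east ledge, so moving all 7 needs at least 4 loaded trips out, with a return between consecutive ones — at least 7 crossings.
The safety rule pushes this higher. Following every safe sequence of crossings, the most of the 7 that can be at the east ledge as the rope basket arrives there on crossings 7, 9 is 5, 6 respectively — never all 7.
So no plan with fewer than 11 crossings exists, and this one achieves 11:
1. Guide goes to the east ledge with the lamb and the lettuce.
2. Guide goes back to the west ledge with the lamb.
3. Guide goes to the east ledge with the cabbage and the lamb.
4. Guide goes back to the west ledge with the lamb.
5. Guide goes to the east ledge with the grain and the lamb.
6. Guide goes back to the west ledge with the lamb.
7. Guide goes to the east ledge with the goat and the hay.
8. Guide goes back to the west ledge with the lettuce.
9. Guide goes to the east ledge with the duck and the lamb.
10. Guide goes back to the west ledge with the lamb.
11. Guide goes to the east ledge with the lamb and the lettuce.

11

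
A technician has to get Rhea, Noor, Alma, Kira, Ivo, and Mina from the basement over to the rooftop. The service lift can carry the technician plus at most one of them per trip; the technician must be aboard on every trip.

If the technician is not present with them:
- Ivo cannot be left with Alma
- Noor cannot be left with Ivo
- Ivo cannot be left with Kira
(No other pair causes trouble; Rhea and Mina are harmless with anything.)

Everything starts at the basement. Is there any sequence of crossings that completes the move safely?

No

Following every safe sequence of crossings from the start, the most of the 6 that can be at the rooftop as the service lift arrives there on crossings 1, 3, 5, 7 is 1, 2, 3, 4 respectively; the best ever achieved is 4 of 6.
From crossing 9 on, no configuration arises that was not already reachable earlier: only 36 distinct safe configurations (who is on which side, and where the service lift is) can ever be reached, none of them has everyone across, and every continuation just revisits them. So no valid plan exists.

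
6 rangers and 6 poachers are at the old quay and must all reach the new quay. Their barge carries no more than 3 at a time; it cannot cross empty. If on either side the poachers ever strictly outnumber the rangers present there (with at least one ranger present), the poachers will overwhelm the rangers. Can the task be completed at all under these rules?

Following every safe sequence of crossings from the start, the most of the 12 that can be at the new quay as the barge arrives there on crossings 1, 3, 5 is 3, 5, 6 respectively; the best ever achieved is 6 of 12.
From crossing 7 on, no configuration arises that was not already reachable earlier: only 17 distinct safe configurations (who is on which side, and where the barge is) can ever be reached, none of them has everyone across, and every continuation just revisits them. They are: 0 rangers + 0 poachers across (barge back at the start); 0 rangers + 1 poacher across (barge there); 0 rangers + 1 poacher across (barge back at the start); 0 rangers + 2 poachers across (barge there); 0 rangers + 2 poachers across (barge back at the start); 0 rangers + 3 poachers across (barge there); 0 rangers + 3 poachers across (barge back at the start); 0 rangers + 4 poachers across (barge there); 0 rangers + 4 poachers across (barge back at the start); 0 rangers + 5 poachers across (barge there); 0 rangers + 5 poachers across (barge back at the start); 0 rangers + 6 poachers across (barge there); 1 ranger + 1 poacher across (barge there); 1 ranger + 1 poacher across (barge back at the start); 2 rangers + 2 poachers across (barge there); 2 rangers + 2 poachers across (barge back at the start); 3 rangers + 3 poachers across (barge there). So no valid plan exists.

No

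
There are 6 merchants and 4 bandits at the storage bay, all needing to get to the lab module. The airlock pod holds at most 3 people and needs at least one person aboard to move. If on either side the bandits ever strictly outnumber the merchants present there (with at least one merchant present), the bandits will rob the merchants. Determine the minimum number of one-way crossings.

9

Counting alone: each trip to the lab module takes at most 3 across and each return brings at least 1 back, so after t trips out (and t−1 returns) at most 3t − (t−1) of the 10 are across; that first reaches 10 at t = 5, so at least 9 crossings are needed.
The plan below uses exactly 9 crossings, so it is optimal:
1. 2 bandits → the lab module.  (the storage bay: 6M 2B; the lab module: 0M 2B)
2. 1 bandit ← the storage bay.  (the storage bay: 6M 3B; the lab module: 0M 1B)
3. 3 bandits → the lab module.  (the storage bay: 6M 0B; the lab module: 0M 4B)
4. 1 bandit ← the storage bay.  (the storage bay: 6M 1B; the lab module: 0M 3B)
5. 3 merchants → the lab module.  (the storage bay: 3M 1B; the lab module: 3M 3B)
6. 1 bandit ← the storage bay.  (the storage bay: 3M 2B; the lab module: 3M 2B)
7. 1 merchant and 2 bandits → the lab module.  (the storage bay: 2M 0B; the lab module: 4M 4B)
8. 1 bandit ← the storage bay.  (the storage bay: 2M 1B; the lab module: 4M 3B)
9. 2 merchants and 1 bandit → the lab module.  (the storage bay: 0M 0B; the lab module: 6M 4B)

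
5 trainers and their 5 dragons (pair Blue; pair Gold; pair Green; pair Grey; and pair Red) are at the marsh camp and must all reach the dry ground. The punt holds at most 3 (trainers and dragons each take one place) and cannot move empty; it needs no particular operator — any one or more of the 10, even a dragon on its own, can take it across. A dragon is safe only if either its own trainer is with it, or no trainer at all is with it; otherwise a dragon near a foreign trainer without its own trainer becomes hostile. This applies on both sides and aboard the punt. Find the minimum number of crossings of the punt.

Counting alone: each trip to the dry ground takes at most 3 across and each return brings at least 1 back, so after t trips out (and t−1 returns) at most 3t − (t−1) of the 10 are across; that first reaches 10 at t = 5, so at least 9 crossings are needed.
The safety rule pushes this higher. Following every safe sequence of crossings, the most of the 10 that can be at the dry ground as the punt arrives there on crossing 9 is 9 — never all 10.
So no plan with fewer than 11 crossings exists, and this one achieves 11:
1. dragon Blue and trainer Blue cross → the dry ground.
2. trainer Blue crosses ← the marsh camp.
3. dragon Gold, dragon Green, and dragon Grey cross → the dry ground.
4. dragon Blue crosses ← the marsh camp.
5. trainer Gold, trainer Green, and trainer Grey cross → the dry ground.
6. dragon Gold and trainer Gold cross ← the marsh camp.
7. trainer Blue, trainer Gold, and trainer Red cross → the dry ground.
8. dragon Green crosses ← the marsh camp.
9. dragon Blue and dragon Gold cross → the dry ground.
10. dragon Blue crosses ← the marsh camp.
11. dragon Blue, dragon Green, and dragon Red cross → the dry ground.

11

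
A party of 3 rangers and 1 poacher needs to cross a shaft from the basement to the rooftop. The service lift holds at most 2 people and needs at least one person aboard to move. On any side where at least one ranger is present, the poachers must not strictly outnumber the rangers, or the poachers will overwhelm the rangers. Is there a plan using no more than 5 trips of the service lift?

Yes

Yes — this plan uses 5 crossings (≤ 5):
1. 1 ranger and 1 poacher → the rooftop.  (the basement: 2R 0P; the rooftop: 1R 1P)
2. 1 poacher ← the basement.  (the basement: 2R 1P; the rooftop: 1R 0P)
3. 1 ranger and 1 poacher → the rooftop.  (the basement: 1R 0P; the rooftop: 2R 1P)
4. 1 poacher ← the basement.  (the basement: 1R 1P; the rooftop: 2R 0P)
5. 1 ranger and 1 poacher → the rooftop.  (the basement: 0R 0P; the rooftop: 3R 1P)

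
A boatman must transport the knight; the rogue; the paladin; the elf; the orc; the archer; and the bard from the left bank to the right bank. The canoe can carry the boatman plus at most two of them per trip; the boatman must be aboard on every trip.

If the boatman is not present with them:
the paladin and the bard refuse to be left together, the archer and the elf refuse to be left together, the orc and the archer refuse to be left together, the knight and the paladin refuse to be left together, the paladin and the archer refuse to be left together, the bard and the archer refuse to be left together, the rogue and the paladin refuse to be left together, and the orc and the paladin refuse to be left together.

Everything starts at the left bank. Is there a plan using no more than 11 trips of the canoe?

Yes

Yes — this plan uses 11 crossings (≤ 11):
1. Boatman goes to the right bank with the archer and the paladin.  [the left bank: the bard, the elf, the knight, the orc, the rogue | the right bank: the archer, the paladin]
2. Boatman goes back to the left bank with the paladin.  [the left bank: the bard, the elf, the knight, the orc, the paladin, the rogue | the right bank: the archer]
3. Boatman goes to the right bank with the knight and the paladin.  [the left bank: the bard, the elf, the orc, the rogue | the right bank: the archer, the knight, the paladin]
4. Boatman goes back to the left bank with the paladin.  [the left bank: the bard, the elf, the orc, the paladin, the rogue | the right bank: the archer, the knight]
5. Boatman goes to the right bank with the paladin and the rogue.  [the left bank: the bard, the elf, the orc | the right bank: the archer, the knight, the paladin, the rogue]
6. Boatman goes back to the left bank with the paladin.  [the left bank: the bard, the elf, the orc, the paladin | the right bank: the archer, the knight, the rogue]
7. Boatman goes to the right bank with the bard and the orc.  [the left bank: the elf, the paladin | the right bank: the archer, the bard, the knight, the orc, the rogue]
8. Boatman goes back to the left bank with the archer.  [the left bank: the archer, the elf, the paladin | the right bank: the bard, the knight, the orc, the rogue]
9. Boatman goes to the right bank with the elf and the paladin.  [the left bank: the archer | the right bank: the bard, the elf, the knight, the orc, the paladin, the rogue]
10. Boatman goes back to the left bank with the paladin.  [the left bank: the archer, the paladin | the right bank: the bard, the elf, the knight, the orc, the rogue]
11. Boatman goes to the right bank with the archer and the paladin.  [the left bank: — | the right bank: the archer, the bard, the elf, the knight, the orc, the paladin, the rogue]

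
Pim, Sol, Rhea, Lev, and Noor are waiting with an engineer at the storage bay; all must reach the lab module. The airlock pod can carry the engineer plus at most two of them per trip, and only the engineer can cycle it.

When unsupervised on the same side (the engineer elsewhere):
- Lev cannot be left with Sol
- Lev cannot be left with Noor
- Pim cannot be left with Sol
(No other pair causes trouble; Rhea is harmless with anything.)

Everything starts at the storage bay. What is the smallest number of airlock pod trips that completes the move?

Counting alone: the engineer can take at most 2 across per trip to the lab module, so moving all 5 needs at least 3 loaded trips out, with a return between consecutive ones — at least 5 crossings.
The plan below uses exactly 5 crossings, so it is optimal:
1. Engineer goes to the lab module with Lev and Pim.  [the storage bay: Noor, Rhea, Sol | the lab module: Lev, Pim]
2. Engineer goes back to the storage bay alone.  [the storage bay: Noor, Rhea, Sol | the lab module: Lev, Pim]
3. Engineer goes to the lab module with Rhea.  [the storage bay: Noor, Sol | the lab module: Lev, Pim, Rhea]
4. Engineer goes back to the storage bay alone.  [the storage bay: Noor, Sol | the lab module: Lev, Pim, Rhea]
5. Engineer goes to the lab module with Noor and Sol.  [the storage bay: — | the lab module: Lev, Noor, Pim, Rhea, Sol]

5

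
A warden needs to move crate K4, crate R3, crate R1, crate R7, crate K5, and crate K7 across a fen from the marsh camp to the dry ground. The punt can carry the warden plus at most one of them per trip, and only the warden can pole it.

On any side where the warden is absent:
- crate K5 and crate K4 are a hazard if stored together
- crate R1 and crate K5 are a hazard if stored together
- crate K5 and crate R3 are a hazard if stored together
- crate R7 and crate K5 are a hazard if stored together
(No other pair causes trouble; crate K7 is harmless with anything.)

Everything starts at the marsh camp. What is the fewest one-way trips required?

Following every safe sequence of crossings from the start, the most of the 6 that can be at the dry ground as the punt arrives there on crossings 1, 3, 5 is 1, 2, 3 respectively; the best ever achieved is 3 of 6.
From crossing 7 on, no configuration arises that was not already reachable earlier: only 22 distinct safe configurations (who is on which side, and where the punt is) can ever be reached, none of them has everyone across, and every continuation just revisits them. So no valid plan exists.

impossible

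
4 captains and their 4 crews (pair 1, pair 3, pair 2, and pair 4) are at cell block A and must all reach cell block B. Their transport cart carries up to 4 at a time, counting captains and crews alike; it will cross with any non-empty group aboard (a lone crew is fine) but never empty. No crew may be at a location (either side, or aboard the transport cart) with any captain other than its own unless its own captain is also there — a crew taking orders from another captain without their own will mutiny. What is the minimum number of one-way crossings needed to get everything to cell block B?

Counting alone: each trip to cell block B takes at most 4 across and each return brings at least 1 back, so after t trips out (and t−1 returns) at most 4t − (t−1) of the 8 are across; that first reaches 8 at t = 3, so at least 5 crossings are needed.
The plan below uses exactly 5 crossings, so it is optimal:
1. captain 1 and crew 1 cross → cell block B.
2. captain 1 crosses ← cell block A.
3. captain 1, captain 2, captain 3, and captain 4 cross → cell block B.
4. crew 1 crosses ← cell block A.
5. crew 1, crew 2, crew 3, and crew 4 cross → cell block B.

5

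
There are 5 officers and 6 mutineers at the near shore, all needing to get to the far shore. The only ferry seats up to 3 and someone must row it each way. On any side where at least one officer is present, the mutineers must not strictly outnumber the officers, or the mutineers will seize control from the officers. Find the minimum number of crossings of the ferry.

impossible

The mutineers already outnumber the officers at the near shore before anyone moves, so the starting position itself is disallowed.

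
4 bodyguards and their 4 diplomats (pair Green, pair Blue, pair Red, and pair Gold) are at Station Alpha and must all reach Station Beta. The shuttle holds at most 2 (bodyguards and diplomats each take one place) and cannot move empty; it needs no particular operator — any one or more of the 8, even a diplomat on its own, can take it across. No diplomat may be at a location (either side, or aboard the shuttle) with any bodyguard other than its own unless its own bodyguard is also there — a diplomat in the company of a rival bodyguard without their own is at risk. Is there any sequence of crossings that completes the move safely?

Following every safe sequence of crossings from the start, the most of the 8 that can be at Station Beta as the shuttle arrives there on crossings 1, 3, 5 is 2, 3, 4 respectively; the best ever achieved is 4 of 8.
From crossing 7 on, no configuration arises that was not already reachable earlier: only 44 distinct safe configurations (who is on which side, and where the shuttle is) can ever be reached, none of them has everyone across, and every continuation just revisits them. So no valid plan exists.

No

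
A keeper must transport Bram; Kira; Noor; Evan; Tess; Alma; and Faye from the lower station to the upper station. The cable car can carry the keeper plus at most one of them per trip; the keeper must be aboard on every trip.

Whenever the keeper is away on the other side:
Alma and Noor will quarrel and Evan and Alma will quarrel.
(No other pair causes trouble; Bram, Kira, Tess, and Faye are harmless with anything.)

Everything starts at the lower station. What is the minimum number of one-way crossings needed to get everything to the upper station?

15

Counting alone: the keeper can take at most 1 across per trip to the upper station, so moving all 7 needs at least 7 loaded trips out, with a return between consecutive ones — at least 13 crossings.
The safety rule pushes this higher. Following every safe sequence of crossings, the most of the 7 that can be at the upper station as the cable car arrives there on crossing 13 is 6 — never all 7.
So no plan with fewer than 15 crossings exists, and this one achieves 15:
1. Keeper goes to the upper station with Alma.
2. Keeper goes back to the lower station alone.
3. Keeper goes to the upper station with Bram.
4. Keeper goes back to the lower station alone.
5. Keeper goes to the upper station with Kira.
6. Keeper goes back to the lower station alone.
7. Keeper goes to the upper station with Noor.
8. Keeper goes back to the lower station with Alma.
9. Keeper goes to the upper station with Evan.
10. Keeper goes back to the lower station alone.
11. Keeper goes to the upper station with Tess.
12. Keeper goes back to the lower station alone.
13. Keeper goes to the upper station with Faye.
14. Keeper goes back to the lower station alone.
15. Keeper goes to the upper station with Alma.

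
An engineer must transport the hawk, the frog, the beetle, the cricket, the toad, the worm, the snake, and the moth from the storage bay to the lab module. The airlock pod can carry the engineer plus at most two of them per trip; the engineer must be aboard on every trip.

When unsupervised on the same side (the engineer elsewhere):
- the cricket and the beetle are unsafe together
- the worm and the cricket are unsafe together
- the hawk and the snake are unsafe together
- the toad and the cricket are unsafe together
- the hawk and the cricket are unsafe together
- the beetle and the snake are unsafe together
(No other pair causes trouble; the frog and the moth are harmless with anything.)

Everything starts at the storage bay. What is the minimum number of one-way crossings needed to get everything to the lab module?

Counting alone: the engineer can take at most 2 across per trip to the lab module, so moving all 8 needs at least 4 loaded trips out, with a return between consecutive ones — at least 7 crossings.
The safety rule pushes this higher. Following every safe sequence of crossings, the most of the 8 that can be at the lab module as the airlock pod arrives there on crossing 7 is 7 — never all 8.
So no plan with fewer than 9 crossings exists, and this one achieves 9:
1. Engineer goes to the lab module with the cricket and the snake.  [the storage bay: the beetle, the frog, the hawk, the moth, the toad, the worm | the lab module: the cricket, the snake]
2. Engineer goes back to the storage bay alone.  [the storage bay: the beetle, the frog, the hawk, the moth, the toad, the worm | the lab module: the cricket, the snake]
3. Engineer goes to the lab module with the beetle and the hawk.  [the storage bay: the frog, the moth, the toad, the worm | the lab module: the beetle, the cricket, the hawk, the snake]
4. Engineer goes back to the storage bay with the cricket and the snake.  [the storage bay: the cricket, the frog, the moth, the snake, the toad, the worm | the lab module: the beetle, the hawk]
5. Engineer goes to the lab module with the toad and the worm.  [the storage bay: the cricket, the frog, the moth, the snake | the lab module: the beetle, the hawk, the toad, the worm]
6. Engineer goes back to the storage bay alone.  [the storage bay: the cricket, the frog, the moth, the snake | the lab module: the beetle, the hawk, the toad, the worm]
7. Engineer goes to the lab module with the frog and the moth.  [the storage bay: the cricket, the snake | the lab module: the beetle, the frog, the hawk, the moth, the toad, the worm]
8. Engineer goes back to the storage bay alone.  [the storage bay: the cricket, the snake | the lab module: the beetle, the frog, the hawk, the moth, the toad, the worm]
9. Engineer goes to the lab module with the cricket and the snake.  [the storage bay: — | the lab module: the beetle, the cricket, the frog, the hawk, the moth, the snake, the toad, the worm]

9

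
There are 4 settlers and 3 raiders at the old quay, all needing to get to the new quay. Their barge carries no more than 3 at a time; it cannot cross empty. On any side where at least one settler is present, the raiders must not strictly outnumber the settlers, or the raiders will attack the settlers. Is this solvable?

1. 3 raiders → the new quay.  (the old quay: 4S 0R; the new quay: 0S 3R)
2. 1 raider ← the old quay.  (the old quay: 4S 1R; the new quay: 0S 2R)
3. 3 settlers → the new quay.  (the old quay: 1S 1R; the new quay: 3S 2R)
4. 1 settler ← the old quay.  (the old quay: 2S 1R; the new quay: 2S 2R)
5. 2 settlers and 1 raider → the new quay.  (the old quay: 0S 0R; the new quay: 4S 3R)

Yes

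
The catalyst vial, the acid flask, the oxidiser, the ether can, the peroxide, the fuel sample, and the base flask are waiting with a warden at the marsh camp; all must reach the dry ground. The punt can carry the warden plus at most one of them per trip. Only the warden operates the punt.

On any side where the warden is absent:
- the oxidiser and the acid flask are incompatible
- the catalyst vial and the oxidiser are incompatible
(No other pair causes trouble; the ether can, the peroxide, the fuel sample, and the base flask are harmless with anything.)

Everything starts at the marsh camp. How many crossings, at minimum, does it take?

15

Counting alone: the warden can take at most 1 across per trip to the dry ground, so moving all 7 needs at least 7 loaded trips out, with a return between consecutive ones — at least 13 crossings.
The safety rule pushes this higher. Following every safe sequence of crossings, the most of the 7 that can be at the dry ground as the punt arrives there on crossing 13 is 6 — never all 7.
So no plan with fewer than 15 crossings exists, and this one achieves 15:
1. Warden goes to the dry ground with the oxidiser.
2. Warden goes back to the marsh camp alone.
3. Warden goes to the dry ground with the catalyst vial.
4. Warden goes back to the marsh camp with the oxidiser.
5. Warden goes to the dry ground with the acid flask.
6. Warden goes back to the marsh camp alone.
7. Warden goes to the dry ground with the ether can.
8. Warden goes back to the marsh camp alone.
9. Warden goes to the dry ground with the peroxide.
10. Warden goes back to the marsh camp alone.
11. Warden goes to the dry ground with the fuel sample.
12. Warden goes back to the marsh camp alone.
13. Warden goes to the dry ground with the base flask.
14. Warden goes back to the marsh camp alone.
15. Warden goes to the dry ground with the oxidiser.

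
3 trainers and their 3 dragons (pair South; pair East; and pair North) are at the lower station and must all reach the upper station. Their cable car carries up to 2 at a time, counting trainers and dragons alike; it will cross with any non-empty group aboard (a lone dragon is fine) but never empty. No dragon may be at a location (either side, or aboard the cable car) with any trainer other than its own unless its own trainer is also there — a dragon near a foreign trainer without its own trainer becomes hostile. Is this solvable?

1. dragon South and trainer South cross → the upper station.
2. trainer South crosses ← the lower station.
3. dragon East and dragon North cross → the upper station.
4. dragon South crosses ← the lower station.
5. trainer East and trainer North cross → the upper station.
6. dragon East and trainer East cross ← the lower station.
7. trainer East and trainer South cross → the upper station.
8. dragon North crosses ← the lower station.
9. dragon East and dragon South cross → the upper station.
10. trainer North crosses ← the lower station.
11. dragon North and trainer North cross → the upper station.

Yes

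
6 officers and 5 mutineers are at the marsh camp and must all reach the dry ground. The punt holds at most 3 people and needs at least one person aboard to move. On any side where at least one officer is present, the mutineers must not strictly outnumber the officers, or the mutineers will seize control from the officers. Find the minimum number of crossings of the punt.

Counting alone: each trip to the dry ground takes at most 3 across and each return brings at least 1 back, so after t trips out (and t−1 returns) at most 3t − (t−1) of the 11 are across; that first reaches 11 at t = 5, so at least 9 crossings are needed.
The plan below uses exactly 9 crossings, so it is optimal:
1. 3 mutineers → the dry ground.  (the marsh camp: 6O 2M; the dry ground: 0O 3M)
2. 1 mutineer ← the marsh camp.  (the marsh camp: 6O 3M; the dry ground: 0O 2M)
3. 3 officers → the dry ground.  (the marsh camp: 3O 3M; the dry ground: 3O 2M)
4. 1 officer ← the marsh camp.  (the marsh camp: 4O 3M; the dry ground: 2O 2M)
5. 2 officers and 1 mutineer → the dry ground.  (the marsh camp: 2O 2M; the dry ground: 4O 3M)
6. 1 officer ← the marsh camp.  (the marsh camp: 3O 2M; the dry ground: 3O 3M)
7. 2 officers and 1 mutineer → the dry ground.  (the marsh camp: 1O 1M; the dry ground: 5O 4M)
8. 1 officer ← the marsh camp.  (the marsh camp: 2O 1M; the dry ground: 4O 4M)
9. 2 officers and 1 mutineer → the dry ground.  (the marsh camp: 0O 0M; the dry ground: 6O 5M)

9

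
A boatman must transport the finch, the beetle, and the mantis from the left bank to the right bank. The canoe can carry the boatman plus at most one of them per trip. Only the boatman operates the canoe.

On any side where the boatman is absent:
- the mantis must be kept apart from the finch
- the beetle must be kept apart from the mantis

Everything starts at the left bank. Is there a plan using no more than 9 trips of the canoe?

Yes

Yes — this plan uses 7 crossings (≤ 9):
1. Boatman goes to the right bank with the mantis.  [the left bank: the beetle, the finch | the right bank: the mantis]
2. Boatman goes back to the left bank alone.  [the left bank: the beetle, the finch | the right bank: the mantis]
3. Boatman goes to the right bank with the finch.  [the left bank: the beetle | the right bank: the finch, the mantis]
4. Boatman goes back to the left bank with the mantis.  [the left bank: the beetle, the mantis | the right bank: the finch]
5. Boatman goes to the right bank with the beetle.  [the left bank: the mantis | the right bank: the beetle, the finch]
6. Boatman goes back to the left bank alone.  [the left bank: the mantis | the right bank: the beetle, the finch]
7. Boatman goes to the right bank with the mantis.  [the left bank: — | the right bank: the beetle, the finch, the mantis]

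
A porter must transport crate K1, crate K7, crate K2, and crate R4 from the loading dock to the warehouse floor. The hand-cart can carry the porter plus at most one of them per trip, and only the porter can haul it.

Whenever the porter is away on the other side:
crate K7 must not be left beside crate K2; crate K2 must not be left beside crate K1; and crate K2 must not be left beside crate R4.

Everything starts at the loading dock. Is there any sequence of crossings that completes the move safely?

No

Following every safe sequence of crossings from the start, the most of the 4 that can be at the warehouse floor as the hand-cart arrives there on crossings 1, 3 is 1, 2 respectively; the best ever achieved is 2 of 4.
From crossing 5 on, no configuration arises that was not already reachable earlier: only 9 distinct safe configurations (who is on which side, and where the hand-cart is) can ever be reached, none of them has everyone across, and every continuation just revisits them. So no valid plan exists.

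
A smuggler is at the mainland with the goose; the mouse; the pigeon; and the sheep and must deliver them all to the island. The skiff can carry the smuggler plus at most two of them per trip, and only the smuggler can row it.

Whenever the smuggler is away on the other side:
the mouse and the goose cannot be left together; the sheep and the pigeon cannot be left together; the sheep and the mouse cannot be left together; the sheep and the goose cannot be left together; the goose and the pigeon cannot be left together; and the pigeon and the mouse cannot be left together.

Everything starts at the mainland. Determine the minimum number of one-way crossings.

Whatever the first load, the items left behind include a forbidden pair without the smuggler. No opening move is safe, so no plan exists.

impossible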